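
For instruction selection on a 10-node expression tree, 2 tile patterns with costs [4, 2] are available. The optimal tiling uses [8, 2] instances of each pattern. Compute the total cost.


Total cost = sum(count_i * cost_i)
= 8*4 + 2*2
= 36

36


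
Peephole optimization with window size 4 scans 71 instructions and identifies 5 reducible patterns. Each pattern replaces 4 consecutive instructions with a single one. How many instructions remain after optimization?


Each match removes 3 instructions.
Total removed = 5 * 3 = 15
Remaining = 71 - 15 = 56

56


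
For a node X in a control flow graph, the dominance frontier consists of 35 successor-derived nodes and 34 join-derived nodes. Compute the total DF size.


DF(X) = direct successor contributions + join point contributions
= 35 + 34 = 69

69


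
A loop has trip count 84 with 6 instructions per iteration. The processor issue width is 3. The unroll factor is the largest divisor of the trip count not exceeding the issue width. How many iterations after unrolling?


Largest divisor of 84 <= 3 is 3
New iterations = 84 / 3 = 28

28


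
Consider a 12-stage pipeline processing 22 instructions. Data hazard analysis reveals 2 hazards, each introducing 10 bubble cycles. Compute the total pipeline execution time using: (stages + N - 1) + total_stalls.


Base cycles = 12 + 22 - 1 = 33
Total stalls = 2 * 10 = 20
Total = 33 + 20 = 53

53


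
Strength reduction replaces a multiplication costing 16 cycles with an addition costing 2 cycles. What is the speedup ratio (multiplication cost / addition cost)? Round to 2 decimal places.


Ratio = mult_cost / add_cost = 16 / 2 = 8.0

8.0


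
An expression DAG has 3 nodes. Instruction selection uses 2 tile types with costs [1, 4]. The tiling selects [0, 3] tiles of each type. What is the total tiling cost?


Total cost = sum(count_i * cost_i)
= 0*1 + 3*4
= 12

12


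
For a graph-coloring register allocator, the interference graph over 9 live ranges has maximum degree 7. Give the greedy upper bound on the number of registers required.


Greedy coloring never needs more than (max_degree + 1) colors: when coloring a vertex, at most max_degree neighbors are already colored.
Upper bound = 7 + 1 = 8

8


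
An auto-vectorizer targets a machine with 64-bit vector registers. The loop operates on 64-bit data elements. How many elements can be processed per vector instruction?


Width = SIMD bits / data type bits
= 64 / 64 = 1

1


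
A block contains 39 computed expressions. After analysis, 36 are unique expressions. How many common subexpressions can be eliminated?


CSE count = total expressions - unique expressions
= 39 - 36 = 3

3


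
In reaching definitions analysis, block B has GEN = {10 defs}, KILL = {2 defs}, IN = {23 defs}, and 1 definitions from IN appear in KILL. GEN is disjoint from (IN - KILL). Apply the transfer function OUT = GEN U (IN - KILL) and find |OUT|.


IN - KILL: 23 - 1 = 22 surviving definitions
OUT = GEN + surviving = 10 + 22 = 32

32


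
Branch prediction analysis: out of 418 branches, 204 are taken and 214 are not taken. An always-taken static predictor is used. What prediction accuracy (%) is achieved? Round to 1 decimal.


Predictor: always-taken
Correct predictions = 204
Accuracy = 204 / 418 * 100 = 48.8%

48.8


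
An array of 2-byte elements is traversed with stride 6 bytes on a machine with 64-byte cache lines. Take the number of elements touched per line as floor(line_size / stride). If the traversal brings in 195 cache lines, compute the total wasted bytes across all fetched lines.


Elements per line = floor(64 / 6) = 10
Bytes used per line = 10 * 2 = 20
Wasted per line = 64 - 20 = 44
Total wasted = 44 * 195 = 8580

8580


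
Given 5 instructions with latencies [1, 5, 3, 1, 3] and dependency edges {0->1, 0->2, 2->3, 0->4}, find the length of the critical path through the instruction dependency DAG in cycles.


Compute longest path through dependency graph: dist(Ik) = max over predecessors of dist + latency(Ik).
dist(I0) = latency 1 = 1
dist(I1) = dist(I0) + 5 = 1 + 5 = 6
dist(I2) = dist(I0) + 3 = 1 + 3 = 4
dist(I3) = dist(I2) + 1 = 4 + 1 = 5
dist(I4) = dist(I0) + 3 = 1 + 3 = 4
Critical path = max dist = 6

6


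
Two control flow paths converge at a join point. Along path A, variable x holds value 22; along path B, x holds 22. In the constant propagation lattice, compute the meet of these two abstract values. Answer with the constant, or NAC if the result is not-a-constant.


Meet operation: if both paths give the same constant, result is that constant; if they differ, result is NAC (not-a-constant).
Path A: 22, Path B: 22 -> equal
Result: constant -> 22

22


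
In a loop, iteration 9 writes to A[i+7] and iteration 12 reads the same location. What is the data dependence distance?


Distance = read iteration - write iteration
= 12 - 9 = 3

3


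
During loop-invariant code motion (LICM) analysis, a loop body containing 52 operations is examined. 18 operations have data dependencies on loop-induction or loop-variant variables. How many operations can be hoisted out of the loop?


Invariant candidates = total - loop-dependent
= 52 - 18 = 34

34


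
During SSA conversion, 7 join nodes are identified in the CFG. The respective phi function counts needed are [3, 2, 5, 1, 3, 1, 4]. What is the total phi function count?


Total phi functions = sum of phi functions at each join node
= 3 + 2 + 5 + 1 + 3 + 1 + 4 = 19

19


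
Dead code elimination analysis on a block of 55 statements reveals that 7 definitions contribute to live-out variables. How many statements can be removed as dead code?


Dead code = total statements - live definitions
= 55 - 7 = 48

48


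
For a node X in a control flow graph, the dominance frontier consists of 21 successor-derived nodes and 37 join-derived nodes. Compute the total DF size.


DF(X) = direct successor contributions + join point contributions
= 21 + 37 = 58

58


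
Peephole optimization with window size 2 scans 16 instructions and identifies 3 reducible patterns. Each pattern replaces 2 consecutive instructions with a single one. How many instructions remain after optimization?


Each match removes 1 instructions.
Total removed = 3 * 1 = 3
Remaining = 16 - 3 = 13

13


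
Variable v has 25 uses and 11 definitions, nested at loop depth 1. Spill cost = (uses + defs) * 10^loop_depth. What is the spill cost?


uses + defs = 25 + 11 = 36
10^1 = 10
Spill cost = 36 * 10 = 360

360


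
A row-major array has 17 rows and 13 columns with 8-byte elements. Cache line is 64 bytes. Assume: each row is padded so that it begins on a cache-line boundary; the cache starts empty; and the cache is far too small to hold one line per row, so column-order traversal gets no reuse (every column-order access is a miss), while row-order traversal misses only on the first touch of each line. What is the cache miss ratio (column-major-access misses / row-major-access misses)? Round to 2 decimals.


Each row occupies 13 * 8 = 104 bytes and starts on a line boundary, so it spans ceil(104 / 64) = 2 cache lines.
Row-major traversal misses (one per line touched): 17 * ceil(13 * 8 / 64) = 34
Column-major traversal misses (no reuse, every access misses): 17 * 13 = 221
Ratio = 221 / 34 = 6.5

6.5


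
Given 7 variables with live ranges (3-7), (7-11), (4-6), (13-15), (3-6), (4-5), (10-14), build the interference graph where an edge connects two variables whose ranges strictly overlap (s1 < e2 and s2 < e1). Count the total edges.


Check all pairs for overlapping intervals.
Two intervals (s1,e1) and (s2,e2) overlap if s1 < e2 and s2 < e1.
v0 (3-7) vs v1..v6: overlaps v2, v4, v5 -> 3
v1 (7-11) vs v2..v6: overlaps v6 -> 1
v2 (4-6) vs v3..v6: overlaps v4, v5 -> 2
v3 (13-15) vs v4..v6: overlaps v6 -> 1
v4 (3-6) vs v5..v6: overlaps v5 -> 1
v5 (4-5) vs v6: overlaps none -> 0
Total overlapping pairs = 3 + 1 + 2 + 1 + 1 + 0 = 8

8


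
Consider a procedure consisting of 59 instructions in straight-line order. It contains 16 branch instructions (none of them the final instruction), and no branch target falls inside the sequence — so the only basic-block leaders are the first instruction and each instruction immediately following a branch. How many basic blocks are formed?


With no in-sequence branch targets, the leaders are the first instruction plus the instruction after each branch.
Number of basic blocks = branches + 1
= 16 + 1 = 17

17


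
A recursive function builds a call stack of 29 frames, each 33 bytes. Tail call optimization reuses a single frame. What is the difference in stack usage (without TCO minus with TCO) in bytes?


Without TCO: 29 * 33 = 957 bytes
With TCO: reuse 1 frame = 33 bytes
Savings = 957 - 33 = 924

924


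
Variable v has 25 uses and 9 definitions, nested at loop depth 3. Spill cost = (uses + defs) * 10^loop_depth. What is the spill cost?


uses + defs = 25 + 9 = 34
10^3 = 1000
Spill cost = 34 * 1000 = 34000

34000


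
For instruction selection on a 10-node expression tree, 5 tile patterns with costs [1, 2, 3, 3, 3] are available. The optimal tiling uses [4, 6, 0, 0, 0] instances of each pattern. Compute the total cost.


Total cost = sum(count_i * cost_i)
= 4*1 + 6*2 + 0*3 + 0*3 + 0*3
= 16

16


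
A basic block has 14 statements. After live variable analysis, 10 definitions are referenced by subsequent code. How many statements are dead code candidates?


Dead code = total statements - live definitions
= 14 - 10 = 4

4


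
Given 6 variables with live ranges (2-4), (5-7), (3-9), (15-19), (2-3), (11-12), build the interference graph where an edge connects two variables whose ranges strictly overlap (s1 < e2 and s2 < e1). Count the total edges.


Check all pairs for overlapping intervals.
Two intervals (s1,e1) and (s2,e2) overlap if s1 < e2 and s2 < e1.
v0 (2-4) vs v1..v5: overlaps v2, v4 -> 2
v1 (5-7) vs v2..v5: overlaps v2 -> 1
v2 (3-9) vs v3..v5: overlaps none -> 0
v3 (15-19) vs v4..v5: overlaps none -> 0
v4 (2-3) vs v5: overlaps none -> 0
Total overlapping pairs = 2 + 1 + 0 + 0 + 0 = 3

3


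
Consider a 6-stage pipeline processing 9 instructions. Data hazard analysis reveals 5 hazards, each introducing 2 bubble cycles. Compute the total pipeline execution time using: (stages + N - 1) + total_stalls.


Base cycles = 6 + 9 - 1 = 14
Total stalls = 5 * 2 = 10
Total = 14 + 10 = 24

24


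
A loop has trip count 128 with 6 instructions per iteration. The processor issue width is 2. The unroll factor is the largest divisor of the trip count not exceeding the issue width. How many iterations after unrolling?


Largest divisor of 128 <= 2 is 2
New iterations = 128 / 2 = 64

64


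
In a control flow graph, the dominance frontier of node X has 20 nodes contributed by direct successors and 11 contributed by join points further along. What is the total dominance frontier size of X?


DF(X) = direct successor contributions + join point contributions
= 20 + 11 = 31

31


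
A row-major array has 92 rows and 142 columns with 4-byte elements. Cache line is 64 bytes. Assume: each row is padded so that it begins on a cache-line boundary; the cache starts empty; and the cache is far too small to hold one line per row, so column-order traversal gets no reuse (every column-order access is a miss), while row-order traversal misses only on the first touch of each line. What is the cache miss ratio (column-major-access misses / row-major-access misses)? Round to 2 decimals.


Each row occupies 142 * 4 = 568 bytes and starts on a line boundary, so it spans ceil(568 / 64) = 9 cache lines.
Row-major traversal misses (one per line touched): 92 * ceil(142 * 4 / 64) = 828
Column-major traversal misses (no reuse, every access misses): 92 * 142 = 13064
Ratio = 13064 / 828 = 15.78

15.78


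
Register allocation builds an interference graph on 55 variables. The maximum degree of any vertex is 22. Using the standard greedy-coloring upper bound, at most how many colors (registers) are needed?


Greedy coloring never needs more than (max_degree + 1) colors: when coloring a vertex, at most max_degree neighbors are already colored.
Upper bound = 22 + 1 = 23

23


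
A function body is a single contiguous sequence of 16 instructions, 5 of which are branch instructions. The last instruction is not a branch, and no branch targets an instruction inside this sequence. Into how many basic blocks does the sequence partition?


With no in-sequence branch targets, the leaders are the first instruction plus the instruction after each branch.
Number of basic blocks = branches + 1
= 5 + 1 = 6

6


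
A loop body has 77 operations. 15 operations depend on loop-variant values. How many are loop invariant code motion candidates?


Invariant candidates = total - loop-dependent
= 77 - 15 = 62

62


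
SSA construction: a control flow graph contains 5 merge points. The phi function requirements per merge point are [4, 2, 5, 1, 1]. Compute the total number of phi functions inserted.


Total phi functions = sum of phi functions at each join node
= 4 + 2 + 5 + 1 + 1 = 13

13


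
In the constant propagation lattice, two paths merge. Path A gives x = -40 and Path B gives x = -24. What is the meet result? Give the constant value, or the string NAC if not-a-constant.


Meet operation: if both paths give the same constant, result is that constant; if they differ, result is NAC (not-a-constant).
Path A: -40, Path B: -24 -> differ
Result: not-a-constant -> NAC

NAC


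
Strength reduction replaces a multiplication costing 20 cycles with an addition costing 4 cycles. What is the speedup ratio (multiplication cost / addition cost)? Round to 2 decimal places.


Ratio = mult_cost / add_cost = 20 / 4 = 5.0

5.0


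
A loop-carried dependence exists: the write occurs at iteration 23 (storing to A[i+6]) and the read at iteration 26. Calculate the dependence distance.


Distance = read iteration - write iteration
= 26 - 23 = 3

3


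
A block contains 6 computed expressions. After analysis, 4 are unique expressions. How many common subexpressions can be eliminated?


CSE count = total expressions - unique expressions
= 6 - 4 = 2

2


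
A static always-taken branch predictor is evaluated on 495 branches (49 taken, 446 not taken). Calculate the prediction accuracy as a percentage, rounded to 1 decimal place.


Predictor: always-taken
Correct predictions = 49
Accuracy = 49 / 495 * 100 = 9.9%

9.9


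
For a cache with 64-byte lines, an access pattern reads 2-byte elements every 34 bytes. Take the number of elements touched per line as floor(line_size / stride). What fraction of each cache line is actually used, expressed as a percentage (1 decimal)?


Elements per cache line = floor(64 / 34) = 1
Bytes used = 1 * 2 = 2
Utilization = 2 / 64 * 100 = 3.1%

3.1


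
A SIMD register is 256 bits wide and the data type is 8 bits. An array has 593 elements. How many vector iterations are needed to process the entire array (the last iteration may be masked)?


Width = 256 / 8 = 32 elements per vector op
Iterations = ceil(593 / 32) = 19

19


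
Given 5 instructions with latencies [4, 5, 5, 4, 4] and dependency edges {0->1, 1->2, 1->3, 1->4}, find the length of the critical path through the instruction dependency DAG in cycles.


Compute longest path through dependency graph: dist(Ik) = max over predecessors of dist + latency(Ik).
dist(I0) = latency 4 = 4
dist(I1) = dist(I0) + 5 = 4 + 5 = 9
dist(I2) = dist(I1) + 5 = 9 + 5 = 14
dist(I3) = dist(I1) + 4 = 9 + 4 = 13
dist(I4) = dist(I1) + 4 = 9 + 4 = 13
Critical path = max dist = 14

14


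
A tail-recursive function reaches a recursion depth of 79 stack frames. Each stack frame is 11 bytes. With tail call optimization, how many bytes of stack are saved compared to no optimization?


Without TCO: 79 * 11 = 869 bytes
With TCO: reuse 1 frame = 11 bytes
Savings = 869 - 11 = 858

858


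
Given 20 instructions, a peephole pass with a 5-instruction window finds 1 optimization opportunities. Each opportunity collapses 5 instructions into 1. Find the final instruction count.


Each match removes 4 instructions.
Total removed = 1 * 4 = 4
Remaining = 20 - 4 = 16

16


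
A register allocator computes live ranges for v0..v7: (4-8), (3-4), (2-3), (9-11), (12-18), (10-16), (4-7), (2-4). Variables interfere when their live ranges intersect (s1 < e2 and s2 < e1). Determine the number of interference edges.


Check all pairs for overlapping intervals.
Two intervals (s1,e1) and (s2,e2) overlap if s1 < e2 and s2 < e1.
v0 (4-8) vs v1..v7: overlaps v6 -> 1
v1 (3-4) vs v2..v7: overlaps v7 -> 1
v2 (2-3) vs v3..v7: overlaps v7 -> 1
v3 (9-11) vs v4..v7: overlaps v5 -> 1
v4 (12-18) vs v5..v7: overlaps v5 -> 1
v5 (10-16) vs v6..v7: overlaps none -> 0
v6 (4-7) vs v7: overlaps none -> 0
Total overlapping pairs = 1 + 1 + 1 + 1 + 1 + 0 + 0 = 5

5


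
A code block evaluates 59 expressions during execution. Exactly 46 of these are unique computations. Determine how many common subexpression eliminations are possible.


CSE count = total expressions - unique expressions
= 59 - 46 = 13

13


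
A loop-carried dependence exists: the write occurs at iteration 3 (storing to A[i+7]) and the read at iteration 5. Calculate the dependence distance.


Distance = read iteration - write iteration
= 5 - 3 = 2

2


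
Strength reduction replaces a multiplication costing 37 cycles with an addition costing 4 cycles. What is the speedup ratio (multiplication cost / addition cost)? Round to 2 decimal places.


Ratio = mult_cost / add_cost = 37 / 4 = 9.25

9.25


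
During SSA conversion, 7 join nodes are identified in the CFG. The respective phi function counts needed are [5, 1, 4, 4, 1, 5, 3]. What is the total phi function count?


Total phi functions = sum of phi functions at each join node
= 5 + 1 + 4 + 4 + 1 + 5 + 3 = 23

23


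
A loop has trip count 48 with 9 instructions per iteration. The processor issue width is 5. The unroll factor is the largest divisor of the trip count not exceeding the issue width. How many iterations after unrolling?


Largest divisor of 48 <= 5 is 4
New iterations = 48 / 4 = 12

12


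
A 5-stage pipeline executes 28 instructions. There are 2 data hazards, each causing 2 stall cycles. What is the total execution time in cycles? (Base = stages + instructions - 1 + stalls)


Base cycles = 5 + 28 - 1 = 32
Total stalls = 2 * 2 = 4
Total = 32 + 4 = 36

36


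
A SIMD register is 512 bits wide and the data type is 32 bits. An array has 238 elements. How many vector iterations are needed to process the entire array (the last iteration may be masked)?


Width = 512 / 32 = 16 elements per vector op
Iterations = ceil(238 / 16) = 15

15


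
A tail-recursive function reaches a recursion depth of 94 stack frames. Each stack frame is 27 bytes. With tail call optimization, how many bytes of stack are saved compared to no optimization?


Without TCO: 94 * 27 = 2538 bytes
With TCO: reuse 1 frame = 27 bytes
Savings = 2538 - 27 = 2511

2511


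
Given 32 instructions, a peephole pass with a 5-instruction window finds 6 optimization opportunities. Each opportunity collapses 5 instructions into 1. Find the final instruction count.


Each match removes 4 instructions.
Total removed = 6 * 4 = 24
Remaining = 32 - 24 = 8

8


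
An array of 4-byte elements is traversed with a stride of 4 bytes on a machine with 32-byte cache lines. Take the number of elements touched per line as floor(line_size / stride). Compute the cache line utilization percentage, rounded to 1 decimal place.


Elements per cache line = floor(32 / 4) = 8
Bytes used = 8 * 4 = 32
Utilization = 32 / 32 * 100 = 100.0%

100.0


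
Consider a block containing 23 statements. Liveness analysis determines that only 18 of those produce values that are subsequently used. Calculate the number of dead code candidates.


Dead code = total statements - live definitions
= 23 - 18 = 5

5


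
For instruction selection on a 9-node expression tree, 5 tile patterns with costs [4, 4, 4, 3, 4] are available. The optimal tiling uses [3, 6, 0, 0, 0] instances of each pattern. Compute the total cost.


Total cost = sum(count_i * cost_i)
= 3*4 + 6*4 + 0*4 + 0*3 + 0*4
= 36

36


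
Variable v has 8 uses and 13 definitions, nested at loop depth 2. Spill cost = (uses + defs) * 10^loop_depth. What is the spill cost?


uses + defs = 8 + 13 = 21
10^2 = 100
Spill cost = 21 * 100 = 2100

2100


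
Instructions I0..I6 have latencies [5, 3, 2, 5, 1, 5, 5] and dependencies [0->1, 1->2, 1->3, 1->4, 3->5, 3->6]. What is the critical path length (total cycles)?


Compute longest path through dependency graph: dist(Ik) = max over predecessors of dist + latency(Ik).
dist(I0) = latency 5 = 5
dist(I1) = dist(I0) + 3 = 5 + 3 = 8
dist(I2) = dist(I1) + 2 = 8 + 2 = 10
dist(I3) = dist(I1) + 5 = 8 + 5 = 13
dist(I4) = dist(I1) + 1 = 8 + 1 = 9
dist(I5) = dist(I3) + 5 = 13 + 5 = 18
dist(I6) = dist(I3) + 5 = 13 + 5 = 18
Critical path = max dist = 18

18


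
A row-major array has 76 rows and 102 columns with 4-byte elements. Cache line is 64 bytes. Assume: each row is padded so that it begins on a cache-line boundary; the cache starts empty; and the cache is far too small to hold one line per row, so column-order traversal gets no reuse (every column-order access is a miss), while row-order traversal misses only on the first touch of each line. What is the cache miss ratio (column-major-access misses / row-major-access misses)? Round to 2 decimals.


Each row occupies 102 * 4 = 408 bytes and starts on a line boundary, so it spans ceil(408 / 64) = 7 cache lines.
Row-major traversal misses (one per line touched): 76 * ceil(102 * 4 / 64) = 532
Column-major traversal misses (no reuse, every access misses): 76 * 102 = 7752
Ratio = 7752 / 532 = 14.57

14.57


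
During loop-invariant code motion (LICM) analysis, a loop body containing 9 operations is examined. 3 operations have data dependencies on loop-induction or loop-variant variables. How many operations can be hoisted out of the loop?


Invariant candidates = total - loop-dependent
= 9 - 3 = 6

6


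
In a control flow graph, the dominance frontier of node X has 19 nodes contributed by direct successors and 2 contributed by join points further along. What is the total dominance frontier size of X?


DF(X) = direct successor contributions + join point contributions
= 19 + 2 = 21

21


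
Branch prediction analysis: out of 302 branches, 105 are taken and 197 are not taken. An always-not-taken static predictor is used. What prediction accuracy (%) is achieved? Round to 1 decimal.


Predictor: always-not-taken
Correct predictions = 197
Accuracy = 197 / 302 * 100 = 65.2%

65.2


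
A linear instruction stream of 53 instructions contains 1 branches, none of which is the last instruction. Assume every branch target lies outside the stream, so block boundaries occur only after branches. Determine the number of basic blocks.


With no in-sequence branch targets, the leaders are the first instruction plus the instruction after each branch.
Number of basic blocks = branches + 1
= 1 + 1 = 2

2


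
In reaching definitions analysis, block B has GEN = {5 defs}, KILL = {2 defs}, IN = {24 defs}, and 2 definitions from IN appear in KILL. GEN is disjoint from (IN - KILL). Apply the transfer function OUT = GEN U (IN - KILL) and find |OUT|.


IN - KILL: 24 - 2 = 22 surviving definitions
OUT = GEN + surviving = 5 + 22 = 27

27


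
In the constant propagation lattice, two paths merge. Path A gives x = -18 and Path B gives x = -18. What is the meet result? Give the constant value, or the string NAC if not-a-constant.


Meet operation: if both paths give the same constant, result is that constant; if they differ, result is NAC (not-a-constant).
Path A: -18, Path B: -18 -> equal
Result: constant -> -18

-18


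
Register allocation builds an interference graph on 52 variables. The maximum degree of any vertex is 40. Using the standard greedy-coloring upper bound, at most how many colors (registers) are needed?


Greedy coloring never needs more than (max_degree + 1) colors: when coloring a vertex, at most max_degree neighbors are already colored.
Upper bound = 40 + 1 = 41

41


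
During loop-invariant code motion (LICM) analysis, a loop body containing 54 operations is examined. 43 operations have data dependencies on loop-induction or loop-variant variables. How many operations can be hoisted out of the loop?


Invariant candidates = total - loop-dependent
= 54 - 43 = 11

11


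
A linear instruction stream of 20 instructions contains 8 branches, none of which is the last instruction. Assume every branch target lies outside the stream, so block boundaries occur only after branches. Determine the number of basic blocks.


With no in-sequence branch targets, the leaders are the first instruction plus the instruction after each branch.
Number of basic blocks = branches + 1
= 8 + 1 = 9

9


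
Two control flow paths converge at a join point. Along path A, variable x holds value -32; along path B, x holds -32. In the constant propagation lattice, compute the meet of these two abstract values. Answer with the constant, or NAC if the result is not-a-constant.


Meet operation: if both paths give the same constant, result is that constant; if they differ, result is NAC (not-a-constant).
Path A: -32, Path B: -32 -> equal
Result: constant -> -32

-32


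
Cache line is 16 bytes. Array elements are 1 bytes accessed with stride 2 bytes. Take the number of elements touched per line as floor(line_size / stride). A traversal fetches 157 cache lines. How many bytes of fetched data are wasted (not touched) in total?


Elements per line = floor(16 / 2) = 8
Bytes used per line = 8 * 1 = 8
Wasted per line = 16 - 8 = 8
Total wasted = 8 * 157 = 1256

1256


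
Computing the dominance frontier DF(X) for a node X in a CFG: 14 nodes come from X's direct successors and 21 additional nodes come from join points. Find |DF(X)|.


DF(X) = direct successor contributions + join point contributions
= 14 + 21 = 35

35


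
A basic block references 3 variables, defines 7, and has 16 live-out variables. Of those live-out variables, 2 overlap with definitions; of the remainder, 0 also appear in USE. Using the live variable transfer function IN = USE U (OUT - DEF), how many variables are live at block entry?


OUT - DEF: 16 - 2 = 14
|IN| = |USE| + |OUT - DEF| - |USE ∩ (OUT - DEF)| = 3 + 14 - 0 = 17

17


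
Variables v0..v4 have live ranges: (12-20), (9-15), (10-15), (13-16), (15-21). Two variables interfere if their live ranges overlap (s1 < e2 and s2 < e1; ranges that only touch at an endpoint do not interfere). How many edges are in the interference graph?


Check all pairs for overlapping intervals.
Two intervals (s1,e1) and (s2,e2) overlap if s1 < e2 and s2 < e1.
v0 (12-20) vs v1..v4: overlaps v1, v2, v3, v4 -> 4
v1 (9-15) vs v2..v4: overlaps v2, v3 -> 2
v2 (10-15) vs v3..v4: overlaps v3 -> 1
v3 (13-16) vs v4: overlaps v4 -> 1
Total overlapping pairs = 4 + 2 + 1 + 1 = 8

8


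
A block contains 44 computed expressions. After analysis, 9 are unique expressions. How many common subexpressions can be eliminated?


CSE count = total expressions - unique expressions
= 44 - 9 = 35

35


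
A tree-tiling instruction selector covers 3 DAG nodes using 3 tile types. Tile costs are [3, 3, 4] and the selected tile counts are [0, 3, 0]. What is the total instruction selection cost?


Total cost = sum(count_i * cost_i)
= 0*3 + 3*3 + 0*4
= 9

9


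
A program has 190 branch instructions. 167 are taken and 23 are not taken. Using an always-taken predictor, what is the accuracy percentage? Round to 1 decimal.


Predictor: always-taken
Correct predictions = 167
Accuracy = 167 / 190 * 100 = 87.9%

87.9


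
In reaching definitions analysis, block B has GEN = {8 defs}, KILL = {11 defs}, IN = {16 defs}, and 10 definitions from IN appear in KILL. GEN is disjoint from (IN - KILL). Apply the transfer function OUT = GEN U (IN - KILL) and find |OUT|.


IN - KILL: 16 - 10 = 6 surviving definitions
OUT = GEN + surviving = 8 + 6 = 14

14


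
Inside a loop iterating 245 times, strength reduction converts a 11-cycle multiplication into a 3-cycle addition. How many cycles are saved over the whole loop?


Per-iteration saving = 11 - 3 = 8
Total saved = 245 * 8 = 1960

1960


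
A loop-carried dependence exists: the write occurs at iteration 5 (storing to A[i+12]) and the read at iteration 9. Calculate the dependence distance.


Distance = read iteration - write iteration
= 9 - 5 = 4

4


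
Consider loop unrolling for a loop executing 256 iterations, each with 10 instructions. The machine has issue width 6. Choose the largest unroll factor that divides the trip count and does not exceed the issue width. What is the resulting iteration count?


Largest divisor of 256 <= 6 is 4
New iterations = 256 / 4 = 64

64


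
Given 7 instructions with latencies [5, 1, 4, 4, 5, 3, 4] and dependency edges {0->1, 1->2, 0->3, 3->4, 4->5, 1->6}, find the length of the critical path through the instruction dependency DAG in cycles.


Compute longest path through dependency graph: dist(Ik) = max over predecessors of dist + latency(Ik).
dist(I0) = latency 5 = 5
dist(I1) = dist(I0) + 1 = 5 + 1 = 6
dist(I2) = dist(I1) + 4 = 6 + 4 = 10
dist(I3) = dist(I0) + 4 = 5 + 4 = 9
dist(I4) = dist(I3) + 5 = 9 + 5 = 14
dist(I5) = dist(I4) + 3 = 14 + 3 = 17
dist(I6) = dist(I1) + 4 = 6 + 4 = 10
Critical path = max dist = 17

17


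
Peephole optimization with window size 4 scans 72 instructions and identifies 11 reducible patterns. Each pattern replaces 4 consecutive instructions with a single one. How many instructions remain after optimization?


Each match removes 3 instructions.
Total removed = 11 * 3 = 33
Remaining = 72 - 33 = 39

39


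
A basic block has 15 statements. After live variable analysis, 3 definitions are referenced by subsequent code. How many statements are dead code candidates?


Dead code = total statements - live definitions
= 15 - 3 = 12

12


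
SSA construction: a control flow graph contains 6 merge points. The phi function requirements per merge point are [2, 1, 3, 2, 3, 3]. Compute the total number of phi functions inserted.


Total phi functions = sum of phi functions at each join node
= 2 + 1 + 3 + 2 + 3 + 3 = 14

14


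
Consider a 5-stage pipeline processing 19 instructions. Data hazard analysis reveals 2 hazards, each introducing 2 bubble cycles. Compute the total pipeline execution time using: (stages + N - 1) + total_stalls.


Base cycles = 5 + 19 - 1 = 23
Total stalls = 2 * 2 = 4
Total = 23 + 4 = 27

27


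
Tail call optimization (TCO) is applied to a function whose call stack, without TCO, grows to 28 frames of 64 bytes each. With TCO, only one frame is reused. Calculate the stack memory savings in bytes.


Without TCO: 28 * 64 = 1792 bytes
With TCO: reuse 1 frame = 64 bytes
Savings = 1792 - 64 = 1728

1728


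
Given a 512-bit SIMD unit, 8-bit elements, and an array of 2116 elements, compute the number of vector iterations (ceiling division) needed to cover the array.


Width = 512 / 8 = 64 elements per vector op
Iterations = ceil(2116 / 64) = 34

34


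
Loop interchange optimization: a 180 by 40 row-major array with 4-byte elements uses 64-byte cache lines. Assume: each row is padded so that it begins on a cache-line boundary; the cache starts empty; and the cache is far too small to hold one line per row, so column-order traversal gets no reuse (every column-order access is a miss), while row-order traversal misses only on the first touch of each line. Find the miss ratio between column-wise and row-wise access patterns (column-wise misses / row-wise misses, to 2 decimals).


Each row occupies 40 * 4 = 160 bytes and starts on a line boundary, so it spans ceil(160 / 64) = 3 cache lines.
Row-major traversal misses (one per line touched): 180 * ceil(40 * 4 / 64) = 540
Column-major traversal misses (no reuse, every access misses): 180 * 40 = 7200
Ratio = 7200 / 540 = 13.33

13.33


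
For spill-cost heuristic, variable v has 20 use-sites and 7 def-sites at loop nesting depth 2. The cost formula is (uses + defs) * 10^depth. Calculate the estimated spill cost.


uses + defs = 20 + 7 = 27
10^2 = 100
Spill cost = 27 * 100 = 2700

2700


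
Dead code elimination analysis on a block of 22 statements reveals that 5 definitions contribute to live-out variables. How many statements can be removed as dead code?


Dead code = total statements - live definitions
= 22 - 5 = 17

17


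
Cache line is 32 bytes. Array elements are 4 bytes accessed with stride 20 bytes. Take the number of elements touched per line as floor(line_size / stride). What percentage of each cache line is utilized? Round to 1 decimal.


Elements per cache line = floor(32 / 20) = 1
Bytes used = 1 * 4 = 4
Utilization = 4 / 32 * 100 = 12.5%

12.5


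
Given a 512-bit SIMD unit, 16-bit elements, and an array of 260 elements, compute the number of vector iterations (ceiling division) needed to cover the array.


Width = 512 / 16 = 32 elements per vector op
Iterations = ceil(260 / 32) = 9

9


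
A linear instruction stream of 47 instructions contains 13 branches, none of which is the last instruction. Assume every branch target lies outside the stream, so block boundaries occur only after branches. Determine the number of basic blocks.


With no in-sequence branch targets, the leaders are the first instruction plus the instruction after each branch.
Number of basic blocks = branches + 1
= 13 + 1 = 14

14


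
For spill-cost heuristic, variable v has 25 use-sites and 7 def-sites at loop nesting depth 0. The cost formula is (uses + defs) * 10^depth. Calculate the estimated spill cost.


uses + defs = 25 + 7 = 32
10^0 = 1
Spill cost = 32 * 1 = 32

32


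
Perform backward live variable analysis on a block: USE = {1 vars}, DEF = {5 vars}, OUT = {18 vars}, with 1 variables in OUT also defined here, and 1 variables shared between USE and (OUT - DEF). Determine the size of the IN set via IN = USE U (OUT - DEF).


OUT - DEF: 18 - 1 = 17
|IN| = |USE| + |OUT - DEF| - |USE ∩ (OUT - DEF)| = 1 + 17 - 1 = 17

17


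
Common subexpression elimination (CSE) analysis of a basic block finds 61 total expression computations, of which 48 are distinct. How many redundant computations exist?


CSE count = total expressions - unique expressions
= 61 - 48 = 13

13


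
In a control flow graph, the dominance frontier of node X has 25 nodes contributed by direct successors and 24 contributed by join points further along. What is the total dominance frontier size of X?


DF(X) = direct successor contributions + join point contributions
= 25 + 24 = 49

49


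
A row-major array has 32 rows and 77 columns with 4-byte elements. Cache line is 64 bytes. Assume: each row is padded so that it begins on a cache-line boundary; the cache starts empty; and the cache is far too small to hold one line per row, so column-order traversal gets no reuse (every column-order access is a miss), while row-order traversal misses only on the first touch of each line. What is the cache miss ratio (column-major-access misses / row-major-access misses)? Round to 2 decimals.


Each row occupies 77 * 4 = 308 bytes and starts on a line boundary, so it spans ceil(308 / 64) = 5 cache lines.
Row-major traversal misses (one per line touched): 32 * ceil(77 * 4 / 64) = 160
Column-major traversal misses (no reuse, every access misses): 32 * 77 = 2464
Ratio = 2464 / 160 = 15.4

15.4


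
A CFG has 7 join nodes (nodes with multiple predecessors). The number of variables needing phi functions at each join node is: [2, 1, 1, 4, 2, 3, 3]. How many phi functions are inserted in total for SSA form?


Total phi functions = sum of phi functions at each join node
= 2 + 1 + 1 + 4 + 2 + 3 + 3 = 16

16


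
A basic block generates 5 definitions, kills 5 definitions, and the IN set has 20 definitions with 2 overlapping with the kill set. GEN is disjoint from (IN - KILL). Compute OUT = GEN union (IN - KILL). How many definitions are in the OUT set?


IN - KILL: 20 - 2 = 18 surviving definitions
OUT = GEN + surviving = 5 + 18 = 23

23


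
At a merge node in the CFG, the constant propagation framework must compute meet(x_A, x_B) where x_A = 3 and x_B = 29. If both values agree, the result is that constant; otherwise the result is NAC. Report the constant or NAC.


Meet operation: if both paths give the same constant, result is that constant; if they differ, result is NAC (not-a-constant).
Path A: 3, Path B: 29 -> differ
Result: not-a-constant -> NAC

NAC


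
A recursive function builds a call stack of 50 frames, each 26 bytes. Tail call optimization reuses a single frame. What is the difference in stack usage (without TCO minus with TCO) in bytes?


Without TCO: 50 * 26 = 1300 bytes
With TCO: reuse 1 frame = 26 bytes
Savings = 1300 - 26 = 1274

1274


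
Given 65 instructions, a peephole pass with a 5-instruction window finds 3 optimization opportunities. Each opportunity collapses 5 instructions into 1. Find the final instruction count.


Each match removes 4 instructions.
Total removed = 3 * 4 = 12
Remaining = 65 - 12 = 53

53


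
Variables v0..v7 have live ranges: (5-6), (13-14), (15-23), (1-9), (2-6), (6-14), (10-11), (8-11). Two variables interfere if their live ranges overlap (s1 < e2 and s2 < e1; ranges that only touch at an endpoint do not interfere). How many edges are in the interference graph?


Check all pairs for overlapping intervals.
Two intervals (s1,e1) and (s2,e2) overlap if s1 < e2 and s2 < e1.
v0 (5-6) vs v1..v7: overlaps v3, v4 -> 2
v1 (13-14) vs v2..v7: overlaps v5 -> 1
v2 (15-23) vs v3..v7: overlaps none -> 0
v3 (1-9) vs v4..v7: overlaps v4, v5, v7 -> 3
v4 (2-6) vs v5..v7: overlaps none -> 0
v5 (6-14) vs v6..v7: overlaps v6, v7 -> 2
v6 (10-11) vs v7: overlaps v7 -> 1
Total overlapping pairs = 2 + 1 + 0 + 3 + 0 + 2 + 1 = 9

9


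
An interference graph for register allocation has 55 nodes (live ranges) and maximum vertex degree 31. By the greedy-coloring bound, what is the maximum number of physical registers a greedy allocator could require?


Greedy coloring never needs more than (max_degree + 1) colors: when coloring a vertex, at most max_degree neighbors are already colored.
Upper bound = 31 + 1 = 32

32


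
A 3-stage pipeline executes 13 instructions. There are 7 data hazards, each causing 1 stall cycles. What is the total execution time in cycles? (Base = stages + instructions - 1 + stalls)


Base cycles = 3 + 13 - 1 = 15
Total stalls = 7 * 1 = 7
Total = 15 + 7 = 22

22


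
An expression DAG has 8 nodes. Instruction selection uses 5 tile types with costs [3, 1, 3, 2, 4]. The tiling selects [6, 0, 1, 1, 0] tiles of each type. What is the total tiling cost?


Total cost = sum(count_i * cost_i)
= 6*3 + 0*1 + 1*3 + 1*2 + 0*4
= 23

23


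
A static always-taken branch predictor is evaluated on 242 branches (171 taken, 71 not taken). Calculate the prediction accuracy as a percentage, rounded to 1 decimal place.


Predictor: always-taken
Correct predictions = 171
Accuracy = 171 / 242 * 100 = 70.7%

70.7


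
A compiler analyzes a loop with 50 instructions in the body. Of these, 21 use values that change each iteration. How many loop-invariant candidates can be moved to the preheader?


Invariant candidates = total - loop-dependent
= 50 - 21 = 29

29


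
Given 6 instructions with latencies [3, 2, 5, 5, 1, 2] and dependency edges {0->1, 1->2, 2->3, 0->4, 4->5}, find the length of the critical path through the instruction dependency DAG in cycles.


Compute longest path through dependency graph: dist(Ik) = max over predecessors of dist + latency(Ik).
dist(I0) = latency 3 = 3
dist(I1) = dist(I0) + 2 = 3 + 2 = 5
dist(I2) = dist(I1) + 5 = 5 + 5 = 10
dist(I3) = dist(I2) + 5 = 10 + 5 = 15
dist(I4) = dist(I0) + 1 = 3 + 1 = 4
dist(I5) = dist(I4) + 2 = 4 + 2 = 6
Critical path = max dist = 15

15
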